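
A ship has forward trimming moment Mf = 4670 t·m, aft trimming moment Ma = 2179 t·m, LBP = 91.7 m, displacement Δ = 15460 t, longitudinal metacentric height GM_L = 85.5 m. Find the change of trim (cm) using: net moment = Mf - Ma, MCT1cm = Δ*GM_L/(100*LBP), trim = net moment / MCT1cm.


Formula: net trimming moment = Mf - Ma; MCT1cm = Δ*GM_L/(100*LBP); trim = net moment / MCT1cm
Step 1 — net trimming moment = 4670 - 2179 = 2491 t·m
Step 2 — MCT1cm = 15460 * 85.5 / (100 * 91.7) = 144.1472 t·m/cm
Step 3 — trim = 2491 / 144.1472 ≈ 17.281 cm (5 s.f.)

17.281 cm


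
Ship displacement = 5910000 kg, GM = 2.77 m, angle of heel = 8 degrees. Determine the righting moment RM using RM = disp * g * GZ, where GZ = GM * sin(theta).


Formula: GZ = GM * sin(theta); RM = disp * g * GZ
Step 1 — GZ = 2.77 * sin(8°) = 2.77 * 0.139173 = 0.385509 m
Step 2 — RM = 5910000 * 9.81 * 0.385509 ≈ 22351000 N·m (5 s.f.)

22351000 N·m


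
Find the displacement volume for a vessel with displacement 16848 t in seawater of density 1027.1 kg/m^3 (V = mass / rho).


Formula: V = mass / rho
Step 1 — convert tonnes to kg: 16848 t * 1000 = 16848000 kg
Step 2 — V = 16848000 / 1027.1 ≈ 16403 m^3 (5 s.f.)

16403 m^3


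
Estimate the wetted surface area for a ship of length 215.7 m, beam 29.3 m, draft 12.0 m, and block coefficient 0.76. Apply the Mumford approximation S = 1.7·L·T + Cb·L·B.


Formula: S = 1.7*L*T + V/T with V = Cb*L*B*T, i.e. S = L * (1.7*T + Cb*B)
Step 1 — 1.7*T = 1.7 * 12.0 = 20.4 m
Step 2 — Cb*B = 0.76 * 29.3 = 22.268 m
Step 3 — 1.7*T + Cb*B = 20.4 + 22.268 = 42.668 m
Step 4 — S = 215.7 * 42.668 ≈ 9203.5 m^2 (5 s.f.)

9203.5 m^2


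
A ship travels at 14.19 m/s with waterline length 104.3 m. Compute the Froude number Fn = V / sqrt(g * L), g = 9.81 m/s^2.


Formula: Fn = V / sqrt(g * L)
Step 1 — g * L = 9.81 * 104.3 = 1023.183
Step 2 — sqrt(g * L) = sqrt(1023.183) = 31.987232
Step 3 — Fn = 14.19 / 31.987232 ≈ 0.44361 (5 s.f.)

0.44361


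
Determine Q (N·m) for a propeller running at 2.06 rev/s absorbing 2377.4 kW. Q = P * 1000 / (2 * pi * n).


Formula: Q = P_W / (2 * pi * n)
Step 1 — P_W = 2377.4 kW * 1000 = 2377400.0 W
Step 2 — 2 * pi * n = 2 * pi * 2.06 = 12.943362
Step 3 — Q = 2377400.0 / 12.943362 ≈ 183680 N·m (5 s.f.)

183680 N·m


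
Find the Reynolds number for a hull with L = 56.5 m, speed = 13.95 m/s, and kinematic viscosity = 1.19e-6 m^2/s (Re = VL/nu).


Formula: Re = V * L / nu
Step 1 — V * L = 13.95 * 56.5 = 788.175 m^2/s
Step 2 — Re = 788.175 / 1.19e-6 = 6.62e+08

6.62e+08


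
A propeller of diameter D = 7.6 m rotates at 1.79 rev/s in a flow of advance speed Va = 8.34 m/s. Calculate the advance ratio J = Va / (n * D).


Formula: J = Va / (n * D)
Step 1 — n * D = 1.79 * 7.6 = 13.604
Step 2 — J = 8.34 / 13.604 ≈ 0.61305 (5 s.f.)

0.61305


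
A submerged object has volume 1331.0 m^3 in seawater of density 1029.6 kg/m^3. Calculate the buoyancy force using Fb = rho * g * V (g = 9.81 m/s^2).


Formula: Fb = rho * g * V
Substituting: Fb = 1029.6 * 9.81 * 1331.0
Intermediate: 1029.6 * 9.81 = 10100.376
Result: Fb = 10100.376 * 1331.0 ≈ 13444000 N (5 s.f.)

13444000 N


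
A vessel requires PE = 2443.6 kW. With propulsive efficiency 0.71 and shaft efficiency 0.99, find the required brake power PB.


Formula: PB = PE / (eta_D * eta_S)
Step 1 — combined efficiency = eta_D * eta_S = 0.71 * 0.99 = 0.7029
Step 2 — PB = 2443.6 / 0.7029 ≈ 3476.5 kW (5 s.f.)

3476.5 kW


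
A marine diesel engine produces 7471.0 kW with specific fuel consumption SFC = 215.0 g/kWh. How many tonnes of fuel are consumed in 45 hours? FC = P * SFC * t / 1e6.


Formula: FC (tonnes) = P * SFC * t / 1,000,000
Step 1 — P * SFC * t = 7471.0 * 215.0 * 45 = 72281925.0 g
Step 2 — FC (tonnes) = 72281925.0 / 1,000,000 ≈ 72.282 tonnes (5 s.f.)

72.282 tonnes


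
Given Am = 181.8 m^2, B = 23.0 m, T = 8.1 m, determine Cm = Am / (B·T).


Formula: Cm = Am / (B * T)
Step 1 — B * T = 23.0 * 8.1 = 186.3 m^2
Step 2 — Cm = 181.8 / 186.3 ≈ 0.97585 (5 s.f.)

0.97585


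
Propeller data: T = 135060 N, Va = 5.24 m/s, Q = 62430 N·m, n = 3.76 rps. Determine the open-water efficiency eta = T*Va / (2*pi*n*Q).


Formula: eta = T * Va / (2 * pi * n * Q)
Step 1 — numerator = T * Va = 135060 * 5.24 = 707714.4
Step 2 — 2 * pi * n = 2 * pi * 3.76 = 23.624777
Step 3 — denominator = 23.624777 * 62430 = 1474894.83
Step 4 — eta = 707714.4 / 1474894.83 ≈ 0.47984 (5 s.f.)

0.47984


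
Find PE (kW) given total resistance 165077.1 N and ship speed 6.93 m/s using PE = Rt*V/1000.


Formula: PE = Rt * V / 1000 (kW)
Step 1 — PE (W) = 165077.1 * 6.93 = 1143984.303 W
Step 2 — PE (kW) = 1143984.303 / 1000 ≈ 1144.0 kW (5 s.f.)

1144.0 kW


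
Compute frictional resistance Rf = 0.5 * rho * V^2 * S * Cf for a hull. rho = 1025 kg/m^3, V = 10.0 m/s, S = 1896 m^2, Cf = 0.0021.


Formula: Rf = 0.5 * rho * V^2 * S * Cf
Step 1 — V^2 = 10.0^2 = 100.0
Step 2 — 0.5 * rho * V^2 = 0.5 * 1025 * 100.0 = 51250.0
Step 3 — Rf = 51250.0 * 1896 * 0.0021 ≈ 204060 N (5 s.f.)

204060 N


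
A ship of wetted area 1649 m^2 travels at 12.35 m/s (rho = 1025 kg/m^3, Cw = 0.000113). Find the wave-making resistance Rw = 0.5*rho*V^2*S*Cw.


Formula: Rw = 0.5 * rho * V^2 * S * Cw
Step 1 — V^2 = 12.35^2 = 152.5225
Step 2 — 0.5 * rho * V^2 = 0.5 * 1025 * 152.5225 = 78167.78125
Step 3 — Rw = 78167.78125 * 1649 * 0.000113 ≈ 14566 N (5 s.f.)

14566 N


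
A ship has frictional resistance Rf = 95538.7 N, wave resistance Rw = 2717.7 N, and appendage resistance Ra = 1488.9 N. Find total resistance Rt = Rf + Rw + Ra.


Formula: Rt = Rf + Rw + Ra
Substituting: Rt = 95538.7 + 2717.7 + 1488.9
Result: Rt = 99745.3 N

99745.3 N


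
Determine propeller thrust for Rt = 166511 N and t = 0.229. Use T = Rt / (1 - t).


Formula: T = Rt / (1 - t)
Step 1 — (1 - t) = 1 - 0.229 = 0.771
Step 2 — T = 166511 / 0.771 ≈ 215970 N (5 s.f.)

215970 N


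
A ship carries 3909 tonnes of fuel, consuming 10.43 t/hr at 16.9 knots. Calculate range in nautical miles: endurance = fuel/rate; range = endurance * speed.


Formula: endurance = fuel / rate; range = endurance * speed
Step 1 — endurance = 3909 / 10.43 = 374.7843 hours
Step 2 — range = 374.7843 * 16.9 ≈ 6333.9 nautical miles (5 s.f.)

6333.9 NM


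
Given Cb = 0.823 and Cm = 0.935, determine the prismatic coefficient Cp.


Formula: Cp = Cb / Cm
Substituting: Cp = 0.823 / 0.935
Result: Cp ≈ 0.88021 (5 s.f.)

0.88021


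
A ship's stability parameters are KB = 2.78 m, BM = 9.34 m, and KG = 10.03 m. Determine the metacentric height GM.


Formula: GM = KB + BM - KG
Step 1 — KM = KB + BM = 2.78 + 9.34 = 12.12 m
Step 2 — GM = KM - KG = 12.12 - 10.03 = 2.09 m

2.09 m


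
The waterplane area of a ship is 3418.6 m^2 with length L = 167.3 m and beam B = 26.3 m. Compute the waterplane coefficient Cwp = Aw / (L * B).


Formula: Cwp = Aw / (L * B)
Step 1 — L * B = 167.3 * 26.3 = 4399.99 m^2
Step 2 — Cwp = 3418.6 / 4399.99 ≈ 0.77696 (5 s.f.)

0.77696


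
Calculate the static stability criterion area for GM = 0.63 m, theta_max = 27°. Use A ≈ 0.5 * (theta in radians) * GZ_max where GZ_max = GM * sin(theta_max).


Formula: GZ_max = GM * sin(theta); Area = 0.5 * theta_rad * GZ_max
Step 1 — GZ_max = 0.63 * sin(27°) = 0.63 * 0.45399 = 0.286014 m
Step 2 — theta_rad = 27 * pi/180 = 0.471239 rad
Step 3 — Area = 0.5 * 0.471239 * 0.286014 ≈ 0.067390 m·rad (5 s.f.)

0.067390 m·rad


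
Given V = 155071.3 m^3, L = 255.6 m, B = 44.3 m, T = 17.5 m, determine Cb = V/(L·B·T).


Formula: Cb = V / (L * B * T)
Step 1 — L * B * T = 255.6 * 44.3 * 17.5 = 198153.9 m^3
Step 2 — Cb = 155071.3 / 198153.9 ≈ 0.78258 (5 s.f.)

0.78258


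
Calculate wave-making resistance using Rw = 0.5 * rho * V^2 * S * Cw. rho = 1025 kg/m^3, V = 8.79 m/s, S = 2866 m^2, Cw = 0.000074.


Formula: Rw = 0.5 * rho * V^2 * S * Cw
Step 1 — V^2 = 8.79^2 = 77.2641
Step 2 — 0.5 * rho * V^2 = 0.5 * 1025 * 77.2641 = 39597.85125
Step 3 — Rw = 39597.85125 * 2866 * 0.000074 ≈ 8398.1 N (5 s.f.)

8398.1 N


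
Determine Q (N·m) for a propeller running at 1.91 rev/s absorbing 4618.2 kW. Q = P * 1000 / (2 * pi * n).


Formula: Q = P_W / (2 * pi * n)
Step 1 — P_W = 4618.2 kW * 1000 = 4618200.0 W
Step 2 — 2 * pi * n = 2 * pi * 1.91 = 12.000884
Step 3 — Q = 4618200.0 / 12.000884 ≈ 384820 N·m (5 s.f.)

384820 N·m


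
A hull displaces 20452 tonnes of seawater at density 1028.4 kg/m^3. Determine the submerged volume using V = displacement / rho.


Formula: V = mass / rho
Step 1 — convert tonnes to kg: 20452 t * 1000 = 20452000 kg
Step 2 — V = 20452000 / 1028.4 ≈ 19887 m^3 (5 s.f.)

19887 m^3


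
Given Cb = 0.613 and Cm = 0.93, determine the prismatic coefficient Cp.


Formula: Cp = Cb / Cm
Substituting: Cp = 0.613 / 0.93
Result: Cp ≈ 0.65914 (5 s.f.)

0.65914


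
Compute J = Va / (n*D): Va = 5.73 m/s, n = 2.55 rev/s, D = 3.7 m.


Formula: J = Va / (n * D)
Step 1 — n * D = 2.55 * 3.7 = 9.435
Step 2 — J = 5.73 / 9.435 ≈ 0.60731 (5 s.f.)

0.60731


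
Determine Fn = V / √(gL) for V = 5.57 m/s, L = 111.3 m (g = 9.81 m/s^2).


Formula: Fn = V / sqrt(g * L)
Step 1 — g * L = 9.81 * 111.3 = 1091.853
Step 2 — sqrt(g * L) = sqrt(1091.853) = 33.043199
Step 3 — Fn = 5.57 / 33.043199 ≈ 0.16857 (5 s.f.)

0.16857


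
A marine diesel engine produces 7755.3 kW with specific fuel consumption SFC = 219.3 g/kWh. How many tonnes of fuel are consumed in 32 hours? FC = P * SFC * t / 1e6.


Formula: FC (tonnes) = P * SFC * t / 1,000,000
Step 1 — P * SFC * t = 7755.3 * 219.3 * 32 = 54423593.28 g
Step 2 — FC (tonnes) = 54423593.28 / 1,000,000 ≈ 54.424 tonnes (5 s.f.)

54.424 tonnes


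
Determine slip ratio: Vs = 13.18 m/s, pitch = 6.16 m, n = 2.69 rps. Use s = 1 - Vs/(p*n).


Formula: s = 1 - Vs / (p * n)
Step 1 — p * n = 6.16 * 2.69 = 16.5704
Step 2 — Vs / (p*n) = 13.18 / 16.5704 = 0.795394 (6 d.p.)
Step 3 — s = 1 - 0.795394 = 0.204606

0.204606


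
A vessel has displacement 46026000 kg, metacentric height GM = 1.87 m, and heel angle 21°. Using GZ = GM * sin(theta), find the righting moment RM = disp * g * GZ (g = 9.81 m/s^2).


Formula: GZ = GM * sin(theta); RM = disp * g * GZ
Step 1 — GZ = 1.87 * sin(21°) = 1.87 * 0.358368 = 0.670148 m
Step 2 — RM = 46026000 * 9.81 * 0.670148 ≈ 302580000 N·m (5 s.f.)

302580000 N·m


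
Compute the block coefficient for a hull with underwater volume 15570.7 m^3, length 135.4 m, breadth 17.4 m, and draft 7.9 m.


Formula: Cb = V / (L * B * T)
Step 1 — L * B * T = 135.4 * 17.4 * 7.9 = 18612.084 m^3
Step 2 — Cb = 15570.7 / 18612.084 ≈ 0.83659 (5 s.f.)

0.83659


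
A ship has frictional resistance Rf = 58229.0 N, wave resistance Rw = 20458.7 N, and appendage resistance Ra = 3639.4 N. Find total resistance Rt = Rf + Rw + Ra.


Formula: Rt = Rf + Rw + Ra
Substituting: Rt = 58229.0 + 20458.7 + 3639.4
Result: Rt = 82327.1 N

82327.1 N


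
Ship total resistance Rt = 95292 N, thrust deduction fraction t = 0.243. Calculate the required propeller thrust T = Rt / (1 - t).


Formula: T = Rt / (1 - t)
Step 1 — (1 - t) = 1 - 0.243 = 0.757
Step 2 — T = 95292 / 0.757 ≈ 125880 N (5 s.f.)

125880 N


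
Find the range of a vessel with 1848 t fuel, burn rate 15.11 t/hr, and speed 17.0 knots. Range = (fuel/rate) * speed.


Formula: endurance = fuel / rate; range = endurance * speed
Step 1 — endurance = 1848 / 15.11 = 122.3031 hours
Step 2 — range = 122.3031 * 17.0 ≈ 2079.2 nautical miles (5 s.f.)

2079.2 NM


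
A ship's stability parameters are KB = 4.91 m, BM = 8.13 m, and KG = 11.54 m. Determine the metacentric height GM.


Formula: GM = KB + BM - KG
Step 1 — KM = KB + BM = 4.91 + 8.13 = 13.04 m
Step 2 — GM = KM - KG = 13.04 - 11.54 = 1.5 m

1.5 m


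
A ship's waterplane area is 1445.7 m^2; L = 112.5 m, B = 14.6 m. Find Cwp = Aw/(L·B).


Formula: Cwp = Aw / (L * B)
Step 1 — L * B = 112.5 * 14.6 = 1642.5 m^2
Step 2 — Cwp = 1445.7 / 1642.5 ≈ 0.88018 (5 s.f.)

0.88018


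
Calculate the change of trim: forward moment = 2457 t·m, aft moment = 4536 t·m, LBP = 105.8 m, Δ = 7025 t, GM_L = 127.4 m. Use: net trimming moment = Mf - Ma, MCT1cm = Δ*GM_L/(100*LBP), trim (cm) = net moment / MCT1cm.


Formula: net trimming moment = Mf - Ma; MCT1cm = Δ*GM_L/(100*LBP); trim = net moment / MCT1cm
Step 1 — net trimming moment = 2457 - 4536 = -2079 t·m
Step 2 — MCT1cm = 7025 * 127.4 / (100 * 105.8) = 84.5922 t·m/cm
Step 3 — trim = -2079 / 84.5922 ≈ -24.577 cm (5 s.f.)

-24.577 cm


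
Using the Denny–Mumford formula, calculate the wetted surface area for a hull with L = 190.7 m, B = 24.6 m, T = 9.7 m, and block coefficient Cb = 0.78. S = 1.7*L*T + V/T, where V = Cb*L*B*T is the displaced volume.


Formula: S = 1.7*L*T + V/T with V = Cb*L*B*T, i.e. S = L * (1.7*T + Cb*B)
Step 1 — 1.7*T = 1.7 * 9.7 = 16.49 m
Step 2 — Cb*B = 0.78 * 24.6 = 19.188 m
Step 3 — 1.7*T + Cb*B = 16.49 + 19.188 = 35.678 m
Step 4 — S = 190.7 * 35.678 ≈ 6803.8 m^2 (5 s.f.)

6803.8 m^2


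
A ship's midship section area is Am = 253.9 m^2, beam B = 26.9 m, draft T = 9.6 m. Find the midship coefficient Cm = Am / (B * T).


Formula: Cm = Am / (B * T)
Step 1 — B * T = 26.9 * 9.6 = 258.24 m^2
Step 2 — Cm = 253.9 / 258.24 ≈ 0.98319 (5 s.f.)

0.98319


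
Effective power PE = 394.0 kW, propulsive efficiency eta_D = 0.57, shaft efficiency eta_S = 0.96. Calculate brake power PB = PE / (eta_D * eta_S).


Formula: PB = PE / (eta_D * eta_S)
Step 1 — combined efficiency = eta_D * eta_S = 0.57 * 0.96 = 0.5472
Step 2 — PB = 394.0 / 0.5472 ≈ 720.03 kW (5 s.f.)

720.03 kW


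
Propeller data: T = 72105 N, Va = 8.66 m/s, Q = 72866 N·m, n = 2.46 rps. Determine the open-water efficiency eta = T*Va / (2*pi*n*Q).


Formula: eta = T * Va / (2 * pi * n * Q)
Step 1 — numerator = T * Va = 72105 * 8.66 = 624429.3
Step 2 — 2 * pi * n = 2 * pi * 2.46 = 15.456636
Step 3 — denominator = 15.456636 * 72866 = 1126263.24
Step 4 — eta = 624429.3 / 1126263.24 ≈ 0.55443 (5 s.f.)

0.55443


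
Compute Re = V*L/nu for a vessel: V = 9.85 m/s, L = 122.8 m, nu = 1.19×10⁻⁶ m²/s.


Formula: Re = V * L / nu
Step 1 — V * L = 9.85 * 122.8 = 1209.58 m^2/s
Step 2 — Re = 1209.58 / 1.19e-6 = 1.02e+09

1.02e+09


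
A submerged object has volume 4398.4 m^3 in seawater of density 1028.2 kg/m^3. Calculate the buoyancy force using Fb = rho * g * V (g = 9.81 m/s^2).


Formula: Fb = rho * g * V
Substituting: Fb = 1028.2 * 9.81 * 4398.4
Intermediate: 1028.2 * 9.81 = 10086.642
Result: Fb = 10086.642 * 4398.4 ≈ 44365000 N (5 s.f.)

44365000 N


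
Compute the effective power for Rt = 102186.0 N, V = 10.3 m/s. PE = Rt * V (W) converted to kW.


Formula: PE = Rt * V / 1000 (kW)
Step 1 — PE (W) = 102186.0 * 10.3 = 1052515.8 W
Step 2 — PE (kW) = 1052515.8 / 1000 ≈ 1052.5 kW (5 s.f.)

1052.5 kW


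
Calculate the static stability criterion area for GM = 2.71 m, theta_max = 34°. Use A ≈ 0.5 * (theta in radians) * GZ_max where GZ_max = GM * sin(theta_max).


Formula: GZ_max = GM * sin(theta); Area = 0.5 * theta_rad * GZ_max
Step 1 — GZ_max = 2.71 * sin(34°) = 2.71 * 0.559193 = 1.515413 m
Step 2 — theta_rad = 34 * pi/180 = 0.593412 rad
Step 3 — Area = 0.5 * 0.593412 * 1.515413 ≈ 0.44963 m·rad (5 s.f.)

0.44963 m·rad


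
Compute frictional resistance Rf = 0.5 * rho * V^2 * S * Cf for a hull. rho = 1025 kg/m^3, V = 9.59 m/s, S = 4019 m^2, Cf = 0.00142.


Formula: Rf = 0.5 * rho * V^2 * S * Cf
Step 1 — V^2 = 9.59^2 = 91.9681
Step 2 — 0.5 * rho * V^2 = 0.5 * 1025 * 91.9681 = 47133.65125
Step 3 — Rf = 47133.65125 * 4019 * 0.00142 ≈ 268990 N (5 s.f.)

268990 N


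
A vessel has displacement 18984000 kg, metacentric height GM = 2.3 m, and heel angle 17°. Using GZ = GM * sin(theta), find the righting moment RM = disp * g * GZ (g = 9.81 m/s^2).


Formula: GZ = GM * sin(theta); RM = disp * g * GZ
Step 1 — GZ = 2.3 * sin(17°) = 2.3 * 0.292372 = 0.672456 m
Step 2 — RM = 18984000 * 9.81 * 0.672456 ≈ 125230000 N·m (5 s.f.)

125230000 N·m


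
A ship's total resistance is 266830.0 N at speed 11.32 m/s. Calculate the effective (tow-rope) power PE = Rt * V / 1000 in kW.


Formula: PE = Rt * V / 1000 (kW)
Step 1 — PE (W) = 266830.0 * 11.32 = 3020515.6 W
Step 2 — PE (kW) = 3020515.6 / 1000 ≈ 3020.5 kW (5 s.f.)

3020.5 kW


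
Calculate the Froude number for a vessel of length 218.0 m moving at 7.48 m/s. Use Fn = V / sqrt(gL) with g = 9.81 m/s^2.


Formula: Fn = V / sqrt(g * L)
Step 1 — g * L = 9.81 * 218.0 = 2138.58
Step 2 — sqrt(g * L) = sqrt(2138.58) = 46.244783
Step 3 — Fn = 7.48 / 46.244783 ≈ 0.16175 (5 s.f.)

0.16175


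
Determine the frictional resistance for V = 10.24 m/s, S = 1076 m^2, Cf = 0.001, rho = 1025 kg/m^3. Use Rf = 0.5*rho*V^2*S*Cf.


Formula: Rf = 0.5 * rho * V^2 * S * Cf
Step 1 — V^2 = 10.24^2 = 104.8576
Step 2 — 0.5 * rho * V^2 = 0.5 * 1025 * 104.8576 = 53739.52
Step 3 — Rf = 53739.52 * 1076 * 0.001 ≈ 57824 N (5 s.f.)

57824 N


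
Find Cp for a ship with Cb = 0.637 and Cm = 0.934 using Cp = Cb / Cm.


Formula: Cp = Cb / Cm
Substituting: Cp = 0.637 / 0.934
Result: Cp ≈ 0.68201 (5 s.f.)

0.68201


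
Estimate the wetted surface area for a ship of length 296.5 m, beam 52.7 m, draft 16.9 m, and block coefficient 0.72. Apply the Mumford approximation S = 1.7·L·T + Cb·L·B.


Formula: S = 1.7*L*T + V/T with V = Cb*L*B*T, i.e. S = L * (1.7*T + Cb*B)
Step 1 — 1.7*T = 1.7 * 16.9 = 28.73 m
Step 2 — Cb*B = 0.72 * 52.7 = 37.944 m
Step 3 — 1.7*T + Cb*B = 28.73 + 37.944 = 66.674 m
Step 4 — S = 296.5 * 66.674 ≈ 19769 m^2 (5 s.f.)

19769 m^2


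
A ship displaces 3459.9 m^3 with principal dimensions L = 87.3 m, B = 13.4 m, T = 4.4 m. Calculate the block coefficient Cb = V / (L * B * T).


Formula: Cb = V / (L * B * T)
Step 1 — L * B * T = 87.3 * 13.4 * 4.4 = 5147.208 m^3
Step 2 — Cb = 3459.9 / 5147.208 ≈ 0.67219 (5 s.f.)

0.67219


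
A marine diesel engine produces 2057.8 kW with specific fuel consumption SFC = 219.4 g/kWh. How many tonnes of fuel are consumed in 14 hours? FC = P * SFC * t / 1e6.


Formula: FC (tonnes) = P * SFC * t / 1,000,000
Step 1 — P * SFC * t = 2057.8 * 219.4 * 14 = 6320738.48 g
Step 2 — FC (tonnes) = 6320738.48 / 1,000,000 ≈ 6.3207 tonnes (5 s.f.)

6.3207 tonnes


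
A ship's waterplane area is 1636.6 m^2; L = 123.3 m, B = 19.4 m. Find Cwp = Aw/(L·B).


Formula: Cwp = Aw / (L * B)
Step 1 — L * B = 123.3 * 19.4 = 2392.02 m^2
Step 2 — Cwp = 1636.6 / 2392.02 ≈ 0.68419 (5 s.f.)

0.68419


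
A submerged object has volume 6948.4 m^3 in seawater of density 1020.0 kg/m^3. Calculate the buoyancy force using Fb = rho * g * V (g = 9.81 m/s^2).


Formula: Fb = rho * g * V
Substituting: Fb = 1020.0 * 9.81 * 6948.4
Intermediate: 1020.0 * 9.81 = 10006.2
Result: Fb = 10006.2 * 6948.4 ≈ 69527000 N (5 s.f.)

69527000 N


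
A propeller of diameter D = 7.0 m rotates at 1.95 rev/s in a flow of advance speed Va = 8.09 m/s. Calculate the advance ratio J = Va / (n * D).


Formula: J = Va / (n * D)
Step 1 — n * D = 1.95 * 7.0 = 13.65
Step 2 — J = 8.09 / 13.65 ≈ 0.59267 (5 s.f.)

0.59267


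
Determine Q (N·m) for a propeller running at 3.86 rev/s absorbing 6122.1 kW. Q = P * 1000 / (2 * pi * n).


Formula: Q = P_W / (2 * pi * n)
Step 1 — P_W = 6122.1 kW * 1000 = 6122100.0 W
Step 2 — 2 * pi * n = 2 * pi * 3.86 = 24.253095
Step 3 — Q = 6122100.0 / 24.253095 ≈ 252430 N·m (5 s.f.)

252430 N·m


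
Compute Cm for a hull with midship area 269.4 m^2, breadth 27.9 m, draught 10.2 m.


Formula: Cm = Am / (B * T)
Step 1 — B * T = 27.9 * 10.2 = 284.58 m^2
Step 2 — Cm = 269.4 / 284.58 ≈ 0.94666 (5 s.f.)

0.94666


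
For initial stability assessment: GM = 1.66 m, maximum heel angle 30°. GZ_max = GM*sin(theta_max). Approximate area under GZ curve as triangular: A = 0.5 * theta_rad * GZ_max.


Formula: GZ_max = GM * sin(theta); Area = 0.5 * theta_rad * GZ_max
Step 1 — GZ_max = 1.66 * sin(30°) = 1.66 * 0.5 = 0.83 m
Step 2 — theta_rad = 30 * pi/180 = 0.523599 rad
Step 3 — Area = 0.5 * 0.523599 * 0.83 ≈ 0.21729 m·rad (5 s.f.)

0.21729 m·rad


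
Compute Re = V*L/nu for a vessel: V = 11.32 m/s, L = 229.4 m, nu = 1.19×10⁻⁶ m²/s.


Formula: Re = V * L / nu
Step 1 — V * L = 11.32 * 229.4 = 2596.808 m^2/s
Step 2 — Re = 2596.808 / 1.19e-6 = 2.18e+09

2.18e+09


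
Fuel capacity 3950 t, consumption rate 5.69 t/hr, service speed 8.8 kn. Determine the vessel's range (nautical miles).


Formula: endurance = fuel / rate; range = endurance * speed
Step 1 — endurance = 3950 / 5.69 = 694.2004 hours
Step 2 — range = 694.2004 * 8.8 ≈ 6109.0 nautical miles (5 s.f.)

6109.0 NM


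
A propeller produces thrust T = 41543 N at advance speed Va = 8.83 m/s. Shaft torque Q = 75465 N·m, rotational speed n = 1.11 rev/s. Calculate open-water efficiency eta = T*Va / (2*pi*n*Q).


Formula: eta = T * Va / (2 * pi * n * Q)
Step 1 — numerator = T * Va = 41543 * 8.83 = 366824.69
Step 2 — 2 * pi * n = 2 * pi * 1.11 = 6.974336
Step 3 — denominator = 6.974336 * 75465 = 526318.27
Step 4 — eta = 366824.69 / 526318.27 ≈ 0.69696 (5 s.f.)

0.69696


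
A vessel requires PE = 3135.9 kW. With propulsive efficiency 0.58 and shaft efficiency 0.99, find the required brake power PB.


Formula: PB = PE / (eta_D * eta_S)
Step 1 — combined efficiency = eta_D * eta_S = 0.58 * 0.99 = 0.5742
Step 2 — PB = 3135.9 / 0.5742 ≈ 5461.3 kW (5 s.f.)

5461.3 kW


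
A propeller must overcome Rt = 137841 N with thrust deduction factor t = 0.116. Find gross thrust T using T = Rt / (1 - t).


Formula: T = Rt / (1 - t)
Step 1 — (1 - t) = 1 - 0.116 = 0.884
Step 2 — T = 137841 / 0.884 ≈ 155930 N (5 s.f.)

155930 N


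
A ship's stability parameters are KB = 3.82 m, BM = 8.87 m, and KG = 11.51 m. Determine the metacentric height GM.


Formula: GM = KB + BM - KG
Step 1 — KM = KB + BM = 3.82 + 8.87 = 12.69 m
Step 2 — GM = KM - KG = 12.69 - 11.51 = 1.18 m

1.18 m


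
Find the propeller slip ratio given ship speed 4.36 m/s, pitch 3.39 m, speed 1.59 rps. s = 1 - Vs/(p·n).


Formula: s = 1 - Vs / (p * n)
Step 1 — p * n = 3.39 * 1.59 = 5.3901
Step 2 — Vs / (p*n) = 4.36 / 5.3901 = 0.80889 (6 d.p.)
Step 3 — s = 1 - 0.80889 = 0.19111

0.19111


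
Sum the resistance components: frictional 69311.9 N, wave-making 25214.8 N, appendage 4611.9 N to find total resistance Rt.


Formula: Rt = Rf + Rw + Ra
Substituting: Rt = 69311.9 + 25214.8 + 4611.9
Result: Rt = 99138.6 N

99138.6 N


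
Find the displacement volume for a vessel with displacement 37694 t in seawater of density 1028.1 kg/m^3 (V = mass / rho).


Formula: V = mass / rho
Step 1 — convert tonnes to kg: 37694 t * 1000 = 37694000 kg
Step 2 — V = 37694000 / 1028.1 ≈ 36664 m^3 (5 s.f.)

36664 m^3


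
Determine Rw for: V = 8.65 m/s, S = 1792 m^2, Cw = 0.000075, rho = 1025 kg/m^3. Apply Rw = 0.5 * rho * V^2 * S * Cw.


Formula: Rw = 0.5 * rho * V^2 * S * Cw
Step 1 — V^2 = 8.65^2 = 74.8225
Step 2 — 0.5 * rho * V^2 = 0.5 * 1025 * 74.8225 = 38346.53125
Step 3 — Rw = 38346.53125 * 1792 * 0.000075 ≈ 5153.8 N (5 s.f.)

5153.8 N


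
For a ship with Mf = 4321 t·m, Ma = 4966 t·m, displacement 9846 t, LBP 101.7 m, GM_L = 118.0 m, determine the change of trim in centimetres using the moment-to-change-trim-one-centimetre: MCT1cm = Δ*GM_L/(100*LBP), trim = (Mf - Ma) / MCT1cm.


Formula: net trimming moment = Mf - Ma; MCT1cm = Δ*GM_L/(100*LBP); trim = net moment / MCT1cm
Step 1 — net trimming moment = 4321 - 4966 = -645 t·m
Step 2 — MCT1cm = 9846 * 118.0 / (100 * 101.7) = 114.2407 t·m/cm
Step 3 — trim = -645 / 114.2407 ≈ -5.6460 cm (5 s.f.)

-5.6460 cm


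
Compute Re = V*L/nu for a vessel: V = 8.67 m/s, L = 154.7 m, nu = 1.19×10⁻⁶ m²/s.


Formula: Re = V * L / nu
Step 1 — V * L = 8.67 * 154.7 = 1341.249 m^2/s
Step 2 — Re = 1341.249 / 1.19e-6 = 1.13e+09

1.13e+09


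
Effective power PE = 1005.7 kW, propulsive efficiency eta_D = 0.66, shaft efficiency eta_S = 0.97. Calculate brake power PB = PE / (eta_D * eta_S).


Formula: PB = PE / (eta_D * eta_S)
Step 1 — combined efficiency = eta_D * eta_S = 0.66 * 0.97 = 0.6402
Step 2 — PB = 1005.7 / 0.6402 ≈ 1570.9 kW (5 s.f.)

1570.9 kW


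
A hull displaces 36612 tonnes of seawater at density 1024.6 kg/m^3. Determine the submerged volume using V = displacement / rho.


Formula: V = mass / rho
Step 1 — convert tonnes to kg: 36612 t * 1000 = 36612000 kg
Step 2 — V = 36612000 / 1024.6 ≈ 35733 m^3 (5 s.f.)

35733 m^3


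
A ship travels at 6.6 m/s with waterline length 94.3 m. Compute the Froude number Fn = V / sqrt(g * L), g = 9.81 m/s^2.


Formula: Fn = V / sqrt(g * L)
Step 1 — g * L = 9.81 * 94.3 = 925.083
Step 2 — sqrt(g * L) = sqrt(925.083) = 30.415177
Step 3 — Fn = 6.6 / 30.415177 ≈ 0.21700 (5 s.f.)

0.21700


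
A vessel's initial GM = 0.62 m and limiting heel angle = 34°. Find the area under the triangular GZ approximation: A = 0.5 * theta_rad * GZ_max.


Formula: GZ_max = GM * sin(theta); Area = 0.5 * theta_rad * GZ_max
Step 1 — GZ_max = 0.62 * sin(34°) = 0.62 * 0.559193 = 0.3467 m
Step 2 — theta_rad = 34 * pi/180 = 0.593412 rad
Step 3 — Area = 0.5 * 0.593412 * 0.3467 ≈ 0.10287 m·rad (5 s.f.)

0.10287 m·rad


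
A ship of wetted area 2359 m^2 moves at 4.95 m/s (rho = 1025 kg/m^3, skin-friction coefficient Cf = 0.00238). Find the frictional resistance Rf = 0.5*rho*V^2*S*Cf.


Formula: Rf = 0.5 * rho * V^2 * S * Cf
Step 1 — V^2 = 4.95^2 = 24.5025
Step 2 — 0.5 * rho * V^2 = 0.5 * 1025 * 24.5025 = 12557.53125
Step 3 — Rf = 12557.53125 * 2359 * 0.00238 ≈ 70503 N (5 s.f.)

70503 N


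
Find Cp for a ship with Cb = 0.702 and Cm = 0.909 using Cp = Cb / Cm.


Formula: Cp = Cb / Cm
Substituting: Cp = 0.702 / 0.909
Result: Cp ≈ 0.77228 (5 s.f.)

0.77228


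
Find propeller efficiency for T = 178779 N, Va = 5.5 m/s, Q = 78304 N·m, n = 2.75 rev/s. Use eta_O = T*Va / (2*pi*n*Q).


Formula: eta = T * Va / (2 * pi * n * Q)
Step 1 — numerator = T * Va = 178779 * 5.5 = 983284.5
Step 2 — 2 * pi * n = 2 * pi * 2.75 = 17.27876
Step 3 — denominator = 17.27876 * 78304 = 1352996.02
Step 4 — eta = 983284.5 / 1352996.02 ≈ 0.72675 (5 s.f.)

0.72675


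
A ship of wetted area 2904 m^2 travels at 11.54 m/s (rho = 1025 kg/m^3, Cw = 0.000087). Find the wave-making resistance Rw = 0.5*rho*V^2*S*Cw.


Formula: Rw = 0.5 * rho * V^2 * S * Cw
Step 1 — V^2 = 11.54^2 = 133.1716
Step 2 — 0.5 * rho * V^2 = 0.5 * 1025 * 133.1716 = 68250.445
Step 3 — Rw = 68250.445 * 2904 * 0.000087 ≈ 17243 N (5 s.f.)

17243 N


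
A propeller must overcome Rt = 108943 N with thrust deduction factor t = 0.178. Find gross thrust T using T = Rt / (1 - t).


Formula: T = Rt / (1 - t)
Step 1 — (1 - t) = 1 - 0.178 = 0.822
Step 2 — T = 108943 / 0.822 ≈ 132530 N (5 s.f.)

132530 N


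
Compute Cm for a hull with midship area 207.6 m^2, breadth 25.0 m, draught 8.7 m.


Formula: Cm = Am / (B * T)
Step 1 — B * T = 25.0 * 8.7 = 217.5 m^2
Step 2 — Cm = 207.6 / 217.5 ≈ 0.95448 (5 s.f.)

0.95448


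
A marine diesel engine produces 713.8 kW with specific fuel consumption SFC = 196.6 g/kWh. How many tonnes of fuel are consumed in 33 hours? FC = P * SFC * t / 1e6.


Formula: FC (tonnes) = P * SFC * t / 1,000,000
Step 1 — P * SFC * t = 713.8 * 196.6 * 33 = 4630991.64 g
Step 2 — FC (tonnes) = 4630991.64 / 1,000,000 ≈ 4.6310 tonnes (5 s.f.)

4.6310 tonnes


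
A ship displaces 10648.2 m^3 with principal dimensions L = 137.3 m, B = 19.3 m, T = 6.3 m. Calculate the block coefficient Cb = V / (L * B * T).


Formula: Cb = V / (L * B * T)
Step 1 — L * B * T = 137.3 * 19.3 * 6.3 = 16694.307 m^3
Step 2 — Cb = 10648.2 / 16694.307 ≈ 0.63783 (5 s.f.)

0.63783


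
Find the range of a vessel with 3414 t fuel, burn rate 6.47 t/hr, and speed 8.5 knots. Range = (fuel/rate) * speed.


Formula: endurance = fuel / rate; range = endurance * speed
Step 1 — endurance = 3414 / 6.47 = 527.6662 hours
Step 2 — range = 527.6662 * 8.5 ≈ 4485.2 nautical miles (5 s.f.)

4485.2 NM


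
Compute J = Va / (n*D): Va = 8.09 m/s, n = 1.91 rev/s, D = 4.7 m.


Formula: J = Va / (n * D)
Step 1 — n * D = 1.91 * 4.7 = 8.977
Step 2 — J = 8.09 / 8.977 ≈ 0.90119 (5 s.f.)

0.90119


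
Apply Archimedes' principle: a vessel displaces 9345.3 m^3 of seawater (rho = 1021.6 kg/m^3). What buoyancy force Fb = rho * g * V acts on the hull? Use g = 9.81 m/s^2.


Formula: Fb = rho * g * V
Substituting: Fb = 1021.6 * 9.81 * 9345.3
Intermediate: 1021.6 * 9.81 = 10021.896
Result: Fb = 10021.896 * 9345.3 ≈ 93658000 N (5 s.f.)

93658000 N


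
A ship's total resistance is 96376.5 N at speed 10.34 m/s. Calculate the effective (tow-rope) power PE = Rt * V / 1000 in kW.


Formula: PE = Rt * V / 1000 (kW)
Step 1 — PE (W) = 96376.5 * 10.34 = 996533.01 W
Step 2 — PE (kW) = 996533.01 / 1000 ≈ 996.53 kW (5 s.f.)

996.53 kW


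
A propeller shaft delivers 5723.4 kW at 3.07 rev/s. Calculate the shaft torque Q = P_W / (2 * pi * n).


Formula: Q = P_W / (2 * pi * n)
Step 1 — P_W = 5723.4 kW * 1000 = 5723400.0 W
Step 2 — 2 * pi * n = 2 * pi * 3.07 = 19.289379
Step 3 — Q = 5723400.0 / 19.289379 ≈ 296710 N·m (5 s.f.)

296710 N·m


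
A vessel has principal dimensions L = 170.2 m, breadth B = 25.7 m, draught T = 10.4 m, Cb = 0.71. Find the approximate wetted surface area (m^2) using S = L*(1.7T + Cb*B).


Formula: S = 1.7*L*T + V/T with V = Cb*L*B*T, i.e. S = L * (1.7*T + Cb*B)
Step 1 — 1.7*T = 1.7 * 10.4 = 17.68 m
Step 2 — Cb*B = 0.71 * 25.7 = 18.247 m
Step 3 — 1.7*T + Cb*B = 17.68 + 18.247 = 35.927 m
Step 4 — S = 170.2 * 35.927 ≈ 6114.8 m^2 (5 s.f.)

6114.8 m^2


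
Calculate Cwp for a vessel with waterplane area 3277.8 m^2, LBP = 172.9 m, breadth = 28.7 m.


Formula: Cwp = Aw / (L * B)
Step 1 — L * B = 172.9 * 28.7 = 4962.23 m^2
Step 2 — Cwp = 3277.8 / 4962.23 ≈ 0.66055 (5 s.f.)

0.66055


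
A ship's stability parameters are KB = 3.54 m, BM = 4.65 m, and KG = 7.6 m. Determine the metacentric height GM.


Formula: GM = KB + BM - KG
Step 1 — KM = KB + BM = 3.54 + 4.65 = 8.19 m
Step 2 — GM = KM - KG = 8.19 - 7.6 = 0.59 m

0.59 m


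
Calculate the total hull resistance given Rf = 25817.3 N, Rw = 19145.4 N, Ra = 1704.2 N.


Formula: Rt = Rf + Rw + Ra
Substituting: Rt = 25817.3 + 19145.4 + 1704.2
Result: Rt = 46666.9 N

46666.9 N


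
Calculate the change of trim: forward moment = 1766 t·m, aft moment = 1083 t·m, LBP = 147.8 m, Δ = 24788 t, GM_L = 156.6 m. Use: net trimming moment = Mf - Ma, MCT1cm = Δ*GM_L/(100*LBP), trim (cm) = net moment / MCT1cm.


Formula: net trimming moment = Mf - Ma; MCT1cm = Δ*GM_L/(100*LBP); trim = net moment / MCT1cm
Step 1 — net trimming moment = 1766 - 1083 = 683 t·m
Step 2 — MCT1cm = 24788 * 156.6 / (100 * 147.8) = 262.6388 t·m/cm
Step 3 — trim = 683 / 262.6388 ≈ 2.6005 cm (5 s.f.)

2.6005 cm


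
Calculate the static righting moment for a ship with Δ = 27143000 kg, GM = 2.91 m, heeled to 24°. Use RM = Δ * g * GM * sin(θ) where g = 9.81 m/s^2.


Formula: GZ = GM * sin(theta); RM = disp * g * GZ
Step 1 — GZ = 2.91 * sin(24°) = 2.91 * 0.406737 = 1.183605 m
Step 2 — RM = 27143000 * 9.81 * 1.183605 ≈ 315160000 N·m (5 s.f.)

315160000 N·m


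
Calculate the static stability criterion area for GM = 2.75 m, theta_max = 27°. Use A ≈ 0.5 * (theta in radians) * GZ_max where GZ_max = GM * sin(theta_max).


Formula: GZ_max = GM * sin(theta); Area = 0.5 * theta_rad * GZ_max
Step 1 — GZ_max = 2.75 * sin(27°) = 2.75 * 0.45399 = 1.248473 m
Step 2 — theta_rad = 27 * pi/180 = 0.471239 rad
Step 3 — Area = 0.5 * 0.471239 * 1.248473 ≈ 0.29416 m·rad (5 s.f.)

0.29416 m·rad


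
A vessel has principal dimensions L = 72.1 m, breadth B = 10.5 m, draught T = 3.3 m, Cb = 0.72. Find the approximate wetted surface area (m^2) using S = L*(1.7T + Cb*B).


Formula: S = 1.7*L*T + V/T with V = Cb*L*B*T, i.e. S = L * (1.7*T + Cb*B)
Step 1 — 1.7*T = 1.7 * 3.3 = 5.61 m
Step 2 — Cb*B = 0.72 * 10.5 = 7.56 m
Step 3 — 1.7*T + Cb*B = 5.61 + 7.56 = 13.17 m
Step 4 — S = 72.1 * 13.17 ≈ 949.56 m^2 (5 s.f.)

949.56 m^2


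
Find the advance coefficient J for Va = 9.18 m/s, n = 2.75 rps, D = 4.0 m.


Formula: J = Va / (n * D)
Step 1 — n * D = 2.75 * 4.0 = 11.0
Step 2 — J = 9.18 / 11.0 ≈ 0.83455 (5 s.f.)

0.83455


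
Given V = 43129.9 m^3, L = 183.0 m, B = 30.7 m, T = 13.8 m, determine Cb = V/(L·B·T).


Formula: Cb = V / (L * B * T)
Step 1 — L * B * T = 183.0 * 30.7 * 13.8 = 77529.78 m^3
Step 2 — Cb = 43129.9 / 77529.78 ≈ 0.55630 (5 s.f.)

0.55630


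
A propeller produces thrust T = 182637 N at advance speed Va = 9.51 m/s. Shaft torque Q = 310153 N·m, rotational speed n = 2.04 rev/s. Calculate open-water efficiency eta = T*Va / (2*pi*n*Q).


Formula: eta = T * Va / (2 * pi * n * Q)
Step 1 — numerator = T * Va = 182637 * 9.51 = 1736877.87
Step 2 — 2 * pi * n = 2 * pi * 2.04 = 12.817698
Step 3 — denominator = 12.817698 * 310153 = 3975447.49
Step 4 — eta = 1736877.87 / 3975447.49 ≈ 0.43690 (5 s.f.)

0.43690


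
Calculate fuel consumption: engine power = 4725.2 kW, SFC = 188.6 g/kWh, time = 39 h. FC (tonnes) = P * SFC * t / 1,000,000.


Formula: FC (tonnes) = P * SFC * t / 1,000,000
Step 1 — P * SFC * t = 4725.2 * 188.6 * 39 = 34755736.08 g
Step 2 — FC (tonnes) = 34755736.08 / 1,000,000 ≈ 34.756 tonnes (5 s.f.)

34.756 tonnes


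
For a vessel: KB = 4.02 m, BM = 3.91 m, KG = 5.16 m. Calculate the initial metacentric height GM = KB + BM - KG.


Formula: GM = KB + BM - KG
Step 1 — KM = KB + BM = 4.02 + 3.91 = 7.93 m
Step 2 — GM = KM - KG = 7.93 - 5.16 = 2.77 m

2.77 m


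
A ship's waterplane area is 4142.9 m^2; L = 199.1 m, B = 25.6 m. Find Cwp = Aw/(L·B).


Formula: Cwp = Aw / (L * B)
Step 1 — L * B = 199.1 * 25.6 = 5096.96 m^2
Step 2 — Cwp = 4142.9 / 5096.96 ≈ 0.81282 (5 s.f.)

0.81282


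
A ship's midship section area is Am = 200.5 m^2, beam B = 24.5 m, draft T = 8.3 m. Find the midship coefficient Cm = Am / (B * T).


Formula: Cm = Am / (B * T)
Step 1 — B * T = 24.5 * 8.3 = 203.35 m^2
Step 2 — Cm = 200.5 / 203.35 ≈ 0.98598 (5 s.f.)

0.98598


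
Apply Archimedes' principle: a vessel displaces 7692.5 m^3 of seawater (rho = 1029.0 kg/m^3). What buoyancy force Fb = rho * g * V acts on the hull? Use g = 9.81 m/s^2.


Formula: Fb = rho * g * V
Substituting: Fb = 1029.0 * 9.81 * 7692.5
Intermediate: 1029.0 * 9.81 = 10094.49
Result: Fb = 10094.49 * 7692.5 ≈ 77652000 N (5 s.f.)

77652000 N


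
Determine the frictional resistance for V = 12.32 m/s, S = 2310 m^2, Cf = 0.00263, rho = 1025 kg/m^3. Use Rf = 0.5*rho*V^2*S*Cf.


Formula: Rf = 0.5 * rho * V^2 * S * Cf
Step 1 — V^2 = 12.32^2 = 151.7824
Step 2 — 0.5 * rho * V^2 = 0.5 * 1025 * 151.7824 = 77788.48
Step 3 — Rf = 77788.48 * 2310 * 0.00263 ≈ 472590 N (5 s.f.)

472590 N


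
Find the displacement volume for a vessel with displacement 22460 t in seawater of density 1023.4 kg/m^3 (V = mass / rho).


Formula: V = mass / rho
Step 1 — convert tonnes to kg: 22460 t * 1000 = 22460000 kg
Step 2 — V = 22460000 / 1023.4 ≈ 21946 m^3 (5 s.f.)

21946 m^3


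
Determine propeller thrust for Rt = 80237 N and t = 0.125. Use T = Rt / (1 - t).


Formula: T = Rt / (1 - t)
Step 1 — (1 - t) = 1 - 0.125 = 0.875
Step 2 — T = 80237 / 0.875 ≈ 91699 N (5 s.f.)

91699 N


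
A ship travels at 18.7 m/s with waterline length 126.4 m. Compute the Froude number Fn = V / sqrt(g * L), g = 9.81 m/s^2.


Formula: Fn = V / sqrt(g * L)
Step 1 — g * L = 9.81 * 126.4 = 1239.984
Step 2 — sqrt(g * L) = sqrt(1239.984) = 35.213407
Step 3 — Fn = 18.7 / 35.213407 ≈ 0.53105 (5 s.f.)

0.53105


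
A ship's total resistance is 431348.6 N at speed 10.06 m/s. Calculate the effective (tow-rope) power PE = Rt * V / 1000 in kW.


Formula: PE = Rt * V / 1000 (kW)
Step 1 — PE (W) = 431348.6 * 10.06 = 4339366.916 W
Step 2 — PE (kW) = 4339366.916 / 1000 ≈ 4339.4 kW (5 s.f.)

4339.4 kW


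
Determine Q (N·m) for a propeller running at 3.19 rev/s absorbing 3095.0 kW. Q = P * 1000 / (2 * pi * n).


Formula: Q = P_W / (2 * pi * n)
Step 1 — P_W = 3095.0 kW * 1000 = 3095000.0 W
Step 2 — 2 * pi * n = 2 * pi * 3.19 = 20.043361
Step 3 — Q = 3095000.0 / 20.043361 ≈ 154420 N·m (5 s.f.)

154420 N·m


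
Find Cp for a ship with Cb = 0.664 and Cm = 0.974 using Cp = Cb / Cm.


Formula: Cp = Cb / Cm
Substituting: Cp = 0.664 / 0.974
Result: Cp ≈ 0.68172 (5 s.f.)

0.68172


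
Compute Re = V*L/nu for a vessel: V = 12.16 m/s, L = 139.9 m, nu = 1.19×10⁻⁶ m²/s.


Formula: Re = V * L / nu
Step 1 — V * L = 12.16 * 139.9 = 1701.184 m^2/s
Step 2 — Re = 1701.184 / 1.19e-6 = 1.43e+09

1.43e+09


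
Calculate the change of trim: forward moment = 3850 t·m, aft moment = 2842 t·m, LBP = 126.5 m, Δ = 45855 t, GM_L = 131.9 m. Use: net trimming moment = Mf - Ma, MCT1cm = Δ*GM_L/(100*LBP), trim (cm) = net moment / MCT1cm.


Formula: net trimming moment = Mf - Ma; MCT1cm = Δ*GM_L/(100*LBP); trim = net moment / MCT1cm
Step 1 — net trimming moment = 3850 - 2842 = 1008 t·m
Step 2 — MCT1cm = 45855 * 131.9 / (100 * 126.5) = 478.1245 t·m/cm
Step 3 — trim = 1008 / 478.1245 ≈ 2.1082 cm (5 s.f.)

2.1082 cm


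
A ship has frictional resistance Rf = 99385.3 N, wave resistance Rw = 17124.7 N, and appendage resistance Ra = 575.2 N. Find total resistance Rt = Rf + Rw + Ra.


Formula: Rt = Rf + Rw + Ra
Substituting: Rt = 99385.3 + 17124.7 + 575.2
Result: Rt = 117085.2 N

117085.2 N


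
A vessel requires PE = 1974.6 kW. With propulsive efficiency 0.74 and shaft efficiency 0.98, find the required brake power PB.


Formula: PB = PE / (eta_D * eta_S)
Step 1 — combined efficiency = eta_D * eta_S = 0.74 * 0.98 = 0.7252
Step 2 — PB = 1974.6 / 0.7252 ≈ 2722.8 kW (5 s.f.)

2722.8 kW


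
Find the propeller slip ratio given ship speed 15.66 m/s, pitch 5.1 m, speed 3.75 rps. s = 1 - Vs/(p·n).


Formula: s = 1 - Vs / (p * n)
Step 1 — p * n = 5.1 * 3.75 = 19.125
Step 2 — Vs / (p*n) = 15.66 / 19.125 = 0.818824 (6 d.p.)
Step 3 — s = 1 - 0.818824 = 0.181176

0.181176


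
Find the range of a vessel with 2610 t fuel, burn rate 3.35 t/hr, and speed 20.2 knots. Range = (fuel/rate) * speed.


Formula: endurance = fuel / rate; range = endurance * speed
Step 1 — endurance = 2610 / 3.35 = 779.1045 hours
Step 2 — range = 779.1045 * 20.2 ≈ 15738 nautical miles (5 s.f.)

15738 NM


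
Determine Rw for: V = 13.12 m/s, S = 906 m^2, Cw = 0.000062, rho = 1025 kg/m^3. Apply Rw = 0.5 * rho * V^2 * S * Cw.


Formula: Rw = 0.5 * rho * V^2 * S * Cw
Step 1 — V^2 = 13.12^2 = 172.1344
Step 2 — 0.5 * rho * V^2 = 0.5 * 1025 * 172.1344 = 88218.88
Step 3 — Rw = 88218.88 * 906 * 0.000062 ≈ 4955.4 N (5 s.f.)

4955.4 N


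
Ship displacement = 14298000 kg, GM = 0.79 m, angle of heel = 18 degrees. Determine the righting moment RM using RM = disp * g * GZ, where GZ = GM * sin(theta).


Formula: GZ = GM * sin(theta); RM = disp * g * GZ
Step 1 — GZ = 0.79 * sin(18°) = 0.79 * 0.309017 = 0.244123 m
Step 2 — RM = 14298000 * 9.81 * 0.244123 ≈ 34242000 N·m (5 s.f.)

34242000 N·m


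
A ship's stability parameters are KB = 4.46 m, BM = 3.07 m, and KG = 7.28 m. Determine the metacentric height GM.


Formula: GM = KB + BM - KG
Step 1 — KM = KB + BM = 4.46 + 3.07 = 7.53 m
Step 2 — GM = KM - KG = 7.53 - 7.28 = 0.25 m

0.25 m


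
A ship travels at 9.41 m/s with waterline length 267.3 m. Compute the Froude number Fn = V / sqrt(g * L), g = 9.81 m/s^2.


Formula: Fn = V / sqrt(g * L)
Step 1 — g * L = 9.81 * 267.3 = 2622.213
Step 2 — sqrt(g * L) = sqrt(2622.213) = 51.207548
Step 3 — Fn = 9.41 / 51.207548 ≈ 0.18376 (5 s.f.)

0.18376
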